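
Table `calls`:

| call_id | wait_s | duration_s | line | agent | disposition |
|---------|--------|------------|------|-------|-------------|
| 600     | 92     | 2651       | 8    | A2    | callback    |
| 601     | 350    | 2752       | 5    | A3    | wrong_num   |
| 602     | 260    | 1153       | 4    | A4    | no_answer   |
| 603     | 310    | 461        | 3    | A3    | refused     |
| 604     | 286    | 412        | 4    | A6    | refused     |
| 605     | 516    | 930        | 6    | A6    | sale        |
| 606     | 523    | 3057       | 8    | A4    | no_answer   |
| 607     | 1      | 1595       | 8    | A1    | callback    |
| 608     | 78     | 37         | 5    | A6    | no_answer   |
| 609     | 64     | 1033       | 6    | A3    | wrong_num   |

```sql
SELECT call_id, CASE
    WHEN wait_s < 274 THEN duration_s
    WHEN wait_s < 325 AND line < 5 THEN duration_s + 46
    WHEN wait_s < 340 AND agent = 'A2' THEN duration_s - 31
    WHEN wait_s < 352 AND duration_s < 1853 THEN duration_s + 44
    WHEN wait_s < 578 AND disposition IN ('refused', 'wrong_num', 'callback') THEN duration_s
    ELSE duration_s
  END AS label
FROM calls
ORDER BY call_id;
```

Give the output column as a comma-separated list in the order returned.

2651, 2752, 1153, 507, 458, 930, 3057, 1595, 37, 1033

call_id=600: wait_s < 274 → 2651
call_id=601: wait_s < 578 AND disposition IN ('refused', 'wrong_num', 'callback') → 2752
call_id=602: wait_s < 274 → 1153
call_id=603: wait_s < 325 AND line < 5 → 507
call_id=604: wait_s < 325 AND line < 5 → 458
call_id=605: ELSE → 930
call_id=606: ELSE → 3057
call_id=607: wait_s < 274 → 1595
call_id=608: wait_s < 274 → 37
call_id=609: wait_s < 274 → 1033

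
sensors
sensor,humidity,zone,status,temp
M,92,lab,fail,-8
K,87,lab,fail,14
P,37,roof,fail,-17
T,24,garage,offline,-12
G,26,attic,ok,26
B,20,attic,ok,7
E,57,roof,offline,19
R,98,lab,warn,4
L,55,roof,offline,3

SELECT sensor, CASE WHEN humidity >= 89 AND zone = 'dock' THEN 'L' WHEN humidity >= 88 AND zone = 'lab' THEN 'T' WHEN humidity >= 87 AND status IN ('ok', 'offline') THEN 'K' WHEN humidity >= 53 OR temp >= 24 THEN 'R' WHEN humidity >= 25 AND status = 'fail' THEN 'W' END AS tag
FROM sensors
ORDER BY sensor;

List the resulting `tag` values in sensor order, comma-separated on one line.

NULL, R, R, R, R, T, W, T, NULL

sensor=B: (no match → NULL) → NULL
sensor=E: humidity >= 53 OR temp >= 24 → R
sensor=G: humidity >= 53 OR temp >= 24 → R
sensor=K: humidity >= 53 OR temp >= 24 → R
sensor=L: humidity >= 53 OR temp >= 24 → R
sensor=M: humidity >= 88 AND zone = 'lab' → T
sensor=P: humidity >= 25 AND status = 'fail' → W
sensor=R: humidity >= 88 AND zone = 'lab' → T
sensor=T: (no match → NULL) → NULL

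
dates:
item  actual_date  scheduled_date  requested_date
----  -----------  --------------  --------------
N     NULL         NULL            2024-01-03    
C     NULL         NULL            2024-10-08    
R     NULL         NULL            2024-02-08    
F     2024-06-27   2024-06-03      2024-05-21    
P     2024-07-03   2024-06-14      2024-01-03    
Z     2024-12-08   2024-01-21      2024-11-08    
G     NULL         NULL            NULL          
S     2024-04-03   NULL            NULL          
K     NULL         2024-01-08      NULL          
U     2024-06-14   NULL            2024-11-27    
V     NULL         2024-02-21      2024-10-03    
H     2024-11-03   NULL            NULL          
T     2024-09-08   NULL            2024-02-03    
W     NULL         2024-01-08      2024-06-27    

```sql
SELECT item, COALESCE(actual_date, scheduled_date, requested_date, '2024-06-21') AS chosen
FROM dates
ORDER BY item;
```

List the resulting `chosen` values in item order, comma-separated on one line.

item=C: actual_date=NULL, scheduled_date=NULL, requested_date=2024-10-08 → 2024-10-08
item=F: actual_date=2024-06-27 → 2024-06-27
item=G: actual_date=NULL, scheduled_date=NULL, requested_date=NULL, → literal 2024-06-21 → 2024-06-21
item=H: actual_date=2024-11-03 → 2024-11-03
item=K: actual_date=NULL, scheduled_date=2024-01-08 → 2024-01-08
item=N: actual_date=NULL, scheduled_date=NULL, requested_date=2024-01-03 → 2024-01-03
item=P: actual_date=2024-07-03 → 2024-07-03
item=R: actual_date=NULL, scheduled_date=NULL, requested_date=2024-02-08 → 2024-02-08
item=S: actual_date=2024-04-03 → 2024-04-03
item=T: actual_date=2024-09-08 → 2024-09-08
item=U: actual_date=2024-06-14 → 2024-06-14
item=V: actual_date=NULL, scheduled_date=2024-02-21 → 2024-02-21
item=W: actual_date=NULL, scheduled_date=2024-01-08 → 2024-01-08
item=Z: actual_date=2024-12-08 → 2024-12-08

2024-10-08, 2024-06-27, 2024-06-21, 2024-11-03, 2024-01-08, 2024-01-03, 2024-07-03, 2024-02-08, 2024-04-03, 2024-09-08, 2024-06-14, 2024-02-21, 2024-01-08, 2024-12-08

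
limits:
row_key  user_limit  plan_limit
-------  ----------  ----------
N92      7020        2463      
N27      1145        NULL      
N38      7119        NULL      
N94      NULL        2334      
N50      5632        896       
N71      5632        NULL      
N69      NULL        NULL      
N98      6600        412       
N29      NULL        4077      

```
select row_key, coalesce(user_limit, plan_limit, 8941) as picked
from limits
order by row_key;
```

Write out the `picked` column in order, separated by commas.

1145, 4077, 7119, 5632, 8941, 5632, 7020, 2334, 6600

row_key=N27: user_limit=1145 → 1145
row_key=N29: user_limit=NULL, plan_limit=4077 → 4077
row_key=N38: user_limit=7119 → 7119
row_key=N50: user_limit=5632 → 5632
row_key=N69: user_limit=NULL, plan_limit=NULL, → literal 8941 → 8941
row_key=N71: user_limit=5632 → 5632
row_key=N92: user_limit=7020 → 7020
row_key=N94: user_limit=NULL, plan_limit=2334 → 2334
row_key=N98: user_limit=6600 → 6600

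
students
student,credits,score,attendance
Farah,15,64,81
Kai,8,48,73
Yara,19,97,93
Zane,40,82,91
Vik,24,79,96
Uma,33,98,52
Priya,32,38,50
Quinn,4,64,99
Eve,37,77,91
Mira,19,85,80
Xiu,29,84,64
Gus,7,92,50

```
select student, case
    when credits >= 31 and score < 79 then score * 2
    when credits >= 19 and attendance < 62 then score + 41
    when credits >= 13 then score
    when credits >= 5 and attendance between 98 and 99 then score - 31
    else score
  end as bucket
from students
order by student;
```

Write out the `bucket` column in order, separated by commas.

154, 64, 92, 48, 85, 76, 64, 139, 79, 84, 97, 82

student=Eve: credits >= 31 and score < 79 → 154
student=Farah: credits >= 13 → 64
student=Gus: ELSE → 92
student=Kai: ELSE → 48
student=Mira: credits >= 13 → 85
student=Priya: credits >= 31 and score < 79 → 76
student=Quinn: ELSE → 64
student=Uma: credits >= 19 and attendance < 62 → 139
student=Vik: credits >= 13 → 79
student=Xiu: credits >= 13 → 84
student=Yara: credits >= 13 → 97
student=Zane: credits >= 13 → 82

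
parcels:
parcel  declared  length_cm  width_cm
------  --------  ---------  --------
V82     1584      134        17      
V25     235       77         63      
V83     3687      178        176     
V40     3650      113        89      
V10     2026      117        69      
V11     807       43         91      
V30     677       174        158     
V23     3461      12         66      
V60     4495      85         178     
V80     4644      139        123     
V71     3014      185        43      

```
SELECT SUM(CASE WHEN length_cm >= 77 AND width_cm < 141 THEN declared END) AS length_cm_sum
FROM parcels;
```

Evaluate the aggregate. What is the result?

parcel=V82: ✓ → 1584
parcel=V25: ✓ → 235
parcel=V83: ✗
parcel=V40: ✓ → 3650
parcel=V10: ✓ → 2026
parcel=V11: ✗
parcel=V30: ✗
parcel=V23: ✗
parcel=V60: ✗
parcel=V80: ✓ → 4644
parcel=V71: ✓ → 3014
length_cm_sum = 1584 + 235 + 3650 + 2026 + 4644 + 3014 = 15153

15153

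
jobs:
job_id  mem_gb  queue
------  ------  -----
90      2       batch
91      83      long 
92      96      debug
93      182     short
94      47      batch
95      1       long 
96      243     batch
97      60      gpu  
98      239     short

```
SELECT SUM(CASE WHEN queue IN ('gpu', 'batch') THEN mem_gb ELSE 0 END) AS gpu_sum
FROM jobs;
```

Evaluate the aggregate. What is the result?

352

job_id=90: ✓ → 2
job_id=91: ✗
job_id=92: ✗
job_id=93: ✗
job_id=94: ✓ → 47
job_id=95: ✗
job_id=96: ✓ → 243
job_id=97: ✓ → 60
job_id=98: ✗
gpu_sum = 2 + 47 + 243 + 60 = 352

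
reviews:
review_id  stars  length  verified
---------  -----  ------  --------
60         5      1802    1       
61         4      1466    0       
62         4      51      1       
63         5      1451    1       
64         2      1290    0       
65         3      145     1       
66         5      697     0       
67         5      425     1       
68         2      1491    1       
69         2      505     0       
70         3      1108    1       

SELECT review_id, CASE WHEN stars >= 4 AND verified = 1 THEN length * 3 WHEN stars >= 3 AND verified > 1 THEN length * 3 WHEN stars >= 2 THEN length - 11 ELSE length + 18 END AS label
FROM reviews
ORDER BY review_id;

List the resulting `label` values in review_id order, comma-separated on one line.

review_id=60: stars >= 4 AND verified = 1 → 5406
review_id=61: stars >= 2 → 1455
review_id=62: stars >= 4 AND verified = 1 → 153
review_id=63: stars >= 4 AND verified = 1 → 4353
review_id=64: stars >= 2 → 1279
review_id=65: stars >= 2 → 134
review_id=66: stars >= 2 → 686
review_id=67: stars >= 4 AND verified = 1 → 1275
review_id=68: stars >= 2 → 1480
review_id=69: stars >= 2 → 494
review_id=70: stars >= 2 → 1097

5406, 1455, 153, 4353, 1279, 134, 686, 1275, 1480, 494, 1097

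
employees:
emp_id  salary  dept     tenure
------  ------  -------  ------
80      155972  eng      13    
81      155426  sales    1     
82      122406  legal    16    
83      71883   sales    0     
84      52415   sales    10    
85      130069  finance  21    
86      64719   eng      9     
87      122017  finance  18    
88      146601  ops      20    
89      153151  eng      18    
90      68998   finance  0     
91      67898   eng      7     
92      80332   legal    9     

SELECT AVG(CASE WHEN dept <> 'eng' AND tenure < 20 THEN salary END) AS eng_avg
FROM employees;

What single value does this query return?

emp_id=80: ✗
emp_id=81: ✓ → 155426
emp_id=82: ✓ → 122406
emp_id=83: ✓ → 71883
emp_id=84: ✓ → 52415
emp_id=85: ✗
emp_id=86: ✗
emp_id=87: ✓ → 122017
emp_id=88: ✗
emp_id=89: ✗
emp_id=90: ✓ → 68998
emp_id=91: ✗
emp_id=92: ✓ → 80332
eng_avg = (155426 + 122406 + 71883 + 52415 + 122017 + 68998 + 80332) / 7 = 96211

96211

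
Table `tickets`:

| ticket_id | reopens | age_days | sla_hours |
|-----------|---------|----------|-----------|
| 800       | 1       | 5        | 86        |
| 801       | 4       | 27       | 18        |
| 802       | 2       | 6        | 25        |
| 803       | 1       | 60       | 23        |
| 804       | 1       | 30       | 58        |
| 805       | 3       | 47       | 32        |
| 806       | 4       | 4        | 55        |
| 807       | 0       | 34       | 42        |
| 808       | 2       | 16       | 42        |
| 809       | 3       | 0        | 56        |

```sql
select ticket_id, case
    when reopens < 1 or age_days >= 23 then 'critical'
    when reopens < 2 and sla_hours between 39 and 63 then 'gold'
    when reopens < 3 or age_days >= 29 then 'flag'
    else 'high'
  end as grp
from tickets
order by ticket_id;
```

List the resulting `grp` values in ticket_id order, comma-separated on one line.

ticket_id=800: reopens < 3 or age_days >= 29 → flag
ticket_id=801: reopens < 1 or age_days >= 23 → critical
ticket_id=802: reopens < 3 or age_days >= 29 → flag
ticket_id=803: reopens < 1 or age_days >= 23 → critical
ticket_id=804: reopens < 1 or age_days >= 23 → critical
ticket_id=805: reopens < 1 or age_days >= 23 → critical
ticket_id=806: ELSE → high
ticket_id=807: reopens < 1 or age_days >= 23 → critical
ticket_id=808: reopens < 3 or age_days >= 29 → flag
ticket_id=809: ELSE → high

flag, critical, flag, critical, critical, critical, high, critical, flag, high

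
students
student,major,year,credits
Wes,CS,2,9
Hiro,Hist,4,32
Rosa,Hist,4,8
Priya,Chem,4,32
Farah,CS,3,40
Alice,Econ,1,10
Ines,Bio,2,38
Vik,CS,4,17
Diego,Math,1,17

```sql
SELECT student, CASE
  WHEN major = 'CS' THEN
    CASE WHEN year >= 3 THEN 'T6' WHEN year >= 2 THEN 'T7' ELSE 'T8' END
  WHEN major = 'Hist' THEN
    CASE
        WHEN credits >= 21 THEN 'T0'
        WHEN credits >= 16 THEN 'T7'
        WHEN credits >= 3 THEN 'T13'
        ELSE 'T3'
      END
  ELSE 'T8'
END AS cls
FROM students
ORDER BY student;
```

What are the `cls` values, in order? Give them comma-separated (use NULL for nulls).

T8, T8, T6, T0, T8, T8, T13, T6, T7

student=Alice: major='Econ' → outer ELSE → T8
student=Diego: major='Math' → outer ELSE → T8
student=Farah: major='CS' → inner[year >= 3] → T6
student=Hiro: major='Hist' → inner[credits >= 21] → T0
student=Ines: major='Bio' → outer ELSE → T8
student=Priya: major='Chem' → outer ELSE → T8
student=Rosa: major='Hist' → inner[credits >= 3] → T13
student=Vik: major='CS' → inner[year >= 3] → T6
student=Wes: major='CS' → inner[year >= 2] → T7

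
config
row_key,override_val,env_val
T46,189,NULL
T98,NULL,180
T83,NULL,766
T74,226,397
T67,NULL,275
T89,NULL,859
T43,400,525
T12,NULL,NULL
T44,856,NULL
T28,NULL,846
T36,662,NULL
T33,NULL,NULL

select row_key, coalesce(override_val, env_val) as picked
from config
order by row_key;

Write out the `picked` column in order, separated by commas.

row_key=T12: override_val=NULL, env_val=NULL (all NULL) → NULL
row_key=T28: override_val=NULL, env_val=846 → 846
row_key=T33: override_val=NULL, env_val=NULL (all NULL) → NULL
row_key=T36: override_val=662 → 662
row_key=T43: override_val=400 → 400
row_key=T44: override_val=856 → 856
row_key=T46: override_val=189 → 189
row_key=T67: override_val=NULL, env_val=275 → 275
row_key=T74: override_val=226 → 226
row_key=T83: override_val=NULL, env_val=766 → 766
row_key=T89: override_val=NULL, env_val=859 → 859
row_key=T98: override_val=NULL, env_val=180 → 180

NULL, 846, NULL, 662, 400, 856, 189, 275, 226, 766, 859, 180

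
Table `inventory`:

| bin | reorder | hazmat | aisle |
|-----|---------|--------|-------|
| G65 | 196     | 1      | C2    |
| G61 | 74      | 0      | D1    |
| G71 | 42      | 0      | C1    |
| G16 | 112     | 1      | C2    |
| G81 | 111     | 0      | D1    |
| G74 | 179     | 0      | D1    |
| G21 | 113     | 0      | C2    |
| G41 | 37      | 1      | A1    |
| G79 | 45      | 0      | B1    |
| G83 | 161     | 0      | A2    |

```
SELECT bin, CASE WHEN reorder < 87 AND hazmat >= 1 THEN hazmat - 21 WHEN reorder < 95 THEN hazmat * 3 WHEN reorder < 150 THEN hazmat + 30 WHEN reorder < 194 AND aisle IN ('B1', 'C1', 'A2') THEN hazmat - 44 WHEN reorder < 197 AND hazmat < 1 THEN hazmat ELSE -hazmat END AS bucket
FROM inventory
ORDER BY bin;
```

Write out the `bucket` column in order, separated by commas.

31, 30, -20, 0, -1, 0, 0, 0, 30, -44

bin=G16: reorder < 150 → 31
bin=G21: reorder < 150 → 30
bin=G41: reorder < 87 AND hazmat >= 1 → -20
bin=G61: reorder < 95 → 0
bin=G65: ELSE → -1
bin=G71: reorder < 95 → 0
bin=G74: reorder < 197 AND hazmat < 1 → 0
bin=G79: reorder < 95 → 0
bin=G81: reorder < 150 → 30
bin=G83: reorder < 194 AND aisle IN ('B1', 'C1', 'A2') → -44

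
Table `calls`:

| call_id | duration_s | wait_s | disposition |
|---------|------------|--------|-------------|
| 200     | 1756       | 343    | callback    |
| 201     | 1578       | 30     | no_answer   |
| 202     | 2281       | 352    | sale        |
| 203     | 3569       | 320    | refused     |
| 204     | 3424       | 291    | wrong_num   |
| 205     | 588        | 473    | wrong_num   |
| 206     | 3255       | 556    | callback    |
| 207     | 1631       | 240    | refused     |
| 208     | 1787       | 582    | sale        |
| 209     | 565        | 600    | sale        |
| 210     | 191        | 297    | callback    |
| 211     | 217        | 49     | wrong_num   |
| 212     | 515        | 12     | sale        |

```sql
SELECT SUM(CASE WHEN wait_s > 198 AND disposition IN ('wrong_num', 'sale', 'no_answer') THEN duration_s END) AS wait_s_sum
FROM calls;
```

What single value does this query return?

8645

call_id=200: ✗
call_id=201: ✗
call_id=202: ✓ → 2281
call_id=203: ✗
call_id=204: ✓ → 3424
call_id=205: ✓ → 588
call_id=206: ✗
call_id=207: ✗
call_id=208: ✓ → 1787
call_id=209: ✓ → 565
call_id=210: ✗
call_id=211: ✗
call_id=212: ✗
wait_s_sum = 2281 + 3424 + 588 + 1787 + 565 = 8645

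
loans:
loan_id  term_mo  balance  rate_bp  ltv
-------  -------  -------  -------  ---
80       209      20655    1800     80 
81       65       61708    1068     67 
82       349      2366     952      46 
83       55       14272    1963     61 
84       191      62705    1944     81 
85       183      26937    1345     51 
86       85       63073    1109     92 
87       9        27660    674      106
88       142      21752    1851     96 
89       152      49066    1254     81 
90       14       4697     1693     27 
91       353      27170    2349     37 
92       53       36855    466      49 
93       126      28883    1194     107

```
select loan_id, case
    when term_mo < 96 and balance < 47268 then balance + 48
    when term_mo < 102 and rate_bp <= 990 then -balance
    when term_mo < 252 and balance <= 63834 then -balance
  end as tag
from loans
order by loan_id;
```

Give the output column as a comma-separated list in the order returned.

-20655, -61708, NULL, 14320, -62705, -26937, -63073, 27708, -21752, -49066, 4745, NULL, 36903, -28883

loan_id=80: term_mo < 252 and balance <= 63834 → -20655
loan_id=81: term_mo < 252 and balance <= 63834 → -61708
loan_id=82: (no match → NULL) → NULL
loan_id=83: term_mo < 96 and balance < 47268 → 14320
loan_id=84: term_mo < 252 and balance <= 63834 → -62705
loan_id=85: term_mo < 252 and balance <= 63834 → -26937
loan_id=86: term_mo < 252 and balance <= 63834 → -63073
loan_id=87: term_mo < 96 and balance < 47268 → 27708
loan_id=88: term_mo < 252 and balance <= 63834 → -21752
loan_id=89: term_mo < 252 and balance <= 63834 → -49066
loan_id=90: term_mo < 96 and balance < 47268 → 4745
loan_id=91: (no match → NULL) → NULL
loan_id=92: term_mo < 96 and balance < 47268 → 36903
loan_id=93: term_mo < 252 and balance <= 63834 → -28883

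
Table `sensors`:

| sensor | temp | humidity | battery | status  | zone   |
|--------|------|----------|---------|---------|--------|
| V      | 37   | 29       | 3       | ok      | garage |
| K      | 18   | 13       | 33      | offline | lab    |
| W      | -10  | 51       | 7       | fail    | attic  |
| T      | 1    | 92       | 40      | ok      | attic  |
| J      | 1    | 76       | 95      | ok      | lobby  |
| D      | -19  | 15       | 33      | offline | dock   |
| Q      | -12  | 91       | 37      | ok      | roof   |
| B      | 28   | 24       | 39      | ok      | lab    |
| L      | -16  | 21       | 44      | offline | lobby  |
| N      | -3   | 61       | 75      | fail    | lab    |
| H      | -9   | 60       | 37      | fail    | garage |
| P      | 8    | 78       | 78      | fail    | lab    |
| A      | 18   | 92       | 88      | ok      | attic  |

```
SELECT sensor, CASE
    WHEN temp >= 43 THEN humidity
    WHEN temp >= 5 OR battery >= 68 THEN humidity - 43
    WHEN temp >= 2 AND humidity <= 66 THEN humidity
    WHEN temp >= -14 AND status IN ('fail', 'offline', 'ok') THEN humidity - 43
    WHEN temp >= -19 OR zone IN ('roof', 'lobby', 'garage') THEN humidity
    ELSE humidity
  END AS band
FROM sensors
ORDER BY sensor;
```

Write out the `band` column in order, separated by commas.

49, -19, 15, 17, 33, -30, 21, 18, 35, 48, 49, -14, 8

sensor=A: temp >= 5 OR battery >= 68 → 49
sensor=B: temp >= 5 OR battery >= 68 → -19
sensor=D: temp >= -19 OR zone IN ('roof', 'lobby', 'garage') → 15
sensor=H: temp >= -14 AND status IN ('fail', 'offline', 'ok') → 17
sensor=J: temp >= 5 OR battery >= 68 → 33
sensor=K: temp >= 5 OR battery >= 68 → -30
sensor=L: temp >= -19 OR zone IN ('roof', 'lobby', 'garage') → 21
sensor=N: temp >= 5 OR battery >= 68 → 18
sensor=P: temp >= 5 OR battery >= 68 → 35
sensor=Q: temp >= -14 AND status IN ('fail', 'offline', 'ok') → 48
sensor=T: temp >= -14 AND status IN ('fail', 'offline', 'ok') → 49
sensor=V: temp >= 5 OR battery >= 68 → -14
sensor=W: temp >= -14 AND status IN ('fail', 'offline', 'ok') → 8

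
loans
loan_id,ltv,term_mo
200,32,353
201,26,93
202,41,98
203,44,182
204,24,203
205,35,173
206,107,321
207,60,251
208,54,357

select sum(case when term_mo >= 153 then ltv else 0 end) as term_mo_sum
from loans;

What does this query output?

356

loan_id=200: ✓ → 32
loan_id=201: ✗
loan_id=202: ✗
loan_id=203: ✓ → 44
loan_id=204: ✓ → 24
loan_id=205: ✓ → 35
loan_id=206: ✓ → 107
loan_id=207: ✓ → 60
loan_id=208: ✓ → 54
term_mo_sum = 32 + 44 + 24 + 35 + 107 + 60 + 54 = 356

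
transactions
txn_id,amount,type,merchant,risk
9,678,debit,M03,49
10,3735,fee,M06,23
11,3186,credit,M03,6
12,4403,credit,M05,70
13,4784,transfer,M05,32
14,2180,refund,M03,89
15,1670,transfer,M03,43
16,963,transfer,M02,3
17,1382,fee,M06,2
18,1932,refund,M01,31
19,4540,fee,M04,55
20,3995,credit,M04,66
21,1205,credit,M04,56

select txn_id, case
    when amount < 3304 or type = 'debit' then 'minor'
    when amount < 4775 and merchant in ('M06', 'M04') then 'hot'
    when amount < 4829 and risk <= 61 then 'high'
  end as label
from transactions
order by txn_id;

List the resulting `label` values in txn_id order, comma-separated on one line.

minor, hot, minor, NULL, high, minor, minor, minor, minor, minor, hot, hot, minor

txn_id=9: amount < 3304 or type = 'debit' → minor
txn_id=10: amount < 4775 and merchant in ('M06', 'M04') → hot
txn_id=11: amount < 3304 or type = 'debit' → minor
txn_id=12: (no match → NULL) → NULL
txn_id=13: amount < 4829 and risk <= 61 → high
txn_id=14: amount < 3304 or type = 'debit' → minor
txn_id=15: amount < 3304 or type = 'debit' → minor
txn_id=16: amount < 3304 or type = 'debit' → minor
txn_id=17: amount < 3304 or type = 'debit' → minor
txn_id=18: amount < 3304 or type = 'debit' → minor
txn_id=19: amount < 4775 and merchant in ('M06', 'M04') → hot
txn_id=20: amount < 4775 and merchant in ('M06', 'M04') → hot
txn_id=21: amount < 3304 or type = 'debit' → minor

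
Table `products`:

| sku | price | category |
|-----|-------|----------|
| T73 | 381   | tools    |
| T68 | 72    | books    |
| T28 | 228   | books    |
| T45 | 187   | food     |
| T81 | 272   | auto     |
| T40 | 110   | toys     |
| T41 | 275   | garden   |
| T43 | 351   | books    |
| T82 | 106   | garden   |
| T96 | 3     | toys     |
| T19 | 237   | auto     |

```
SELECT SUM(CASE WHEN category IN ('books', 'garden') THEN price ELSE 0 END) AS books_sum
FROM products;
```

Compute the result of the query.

sku=T73: ✗
sku=T68: ✓ → 72
sku=T28: ✓ → 228
sku=T45: ✗
sku=T81: ✗
sku=T40: ✗
sku=T41: ✓ → 275
sku=T43: ✓ → 351
sku=T82: ✓ → 106
sku=T96: ✗
sku=T19: ✗
books_sum = 72 + 228 + 275 + 351 + 106 = 1032

1032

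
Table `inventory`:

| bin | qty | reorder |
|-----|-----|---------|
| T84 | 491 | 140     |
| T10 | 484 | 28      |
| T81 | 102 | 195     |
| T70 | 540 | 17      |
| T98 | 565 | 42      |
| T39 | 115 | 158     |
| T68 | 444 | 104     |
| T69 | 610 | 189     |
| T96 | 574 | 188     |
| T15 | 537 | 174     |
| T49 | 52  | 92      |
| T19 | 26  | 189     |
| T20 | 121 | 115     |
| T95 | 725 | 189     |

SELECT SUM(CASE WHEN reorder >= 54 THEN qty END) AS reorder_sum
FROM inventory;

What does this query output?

bin=T84: ✓ → 491
bin=T10: ✗
bin=T81: ✓ → 102
bin=T70: ✗
bin=T98: ✗
bin=T39: ✓ → 115
bin=T68: ✓ → 444
bin=T69: ✓ → 610
bin=T96: ✓ → 574
bin=T15: ✓ → 537
bin=T49: ✓ → 52
bin=T19: ✓ → 26
bin=T20: ✓ → 121
bin=T95: ✓ → 725
reorder_sum = 491 + 102 + 115 + 444 + 610 + 574 + 537 + 52 + 26 + 121 + 725 = 3797

3797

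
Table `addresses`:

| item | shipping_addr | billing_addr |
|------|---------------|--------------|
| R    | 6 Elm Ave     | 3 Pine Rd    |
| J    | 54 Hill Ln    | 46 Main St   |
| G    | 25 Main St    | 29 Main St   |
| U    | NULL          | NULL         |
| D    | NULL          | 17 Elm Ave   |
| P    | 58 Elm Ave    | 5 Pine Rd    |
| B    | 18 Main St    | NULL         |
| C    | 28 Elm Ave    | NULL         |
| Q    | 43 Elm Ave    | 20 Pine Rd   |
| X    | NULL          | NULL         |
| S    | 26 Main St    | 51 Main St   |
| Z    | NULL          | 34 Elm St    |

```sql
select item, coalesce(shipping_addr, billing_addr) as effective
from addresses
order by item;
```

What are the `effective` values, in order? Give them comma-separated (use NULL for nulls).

18 Main St, 28 Elm Ave, 17 Elm Ave, 25 Main St, 54 Hill Ln, 58 Elm Ave, 43 Elm Ave, 6 Elm Ave, 26 Main St, NULL, NULL, 34 Elm St

item=B: shipping_addr=18 Main St → 18 Main St
item=C: shipping_addr=28 Elm Ave → 28 Elm Ave
item=D: shipping_addr=NULL, billing_addr=17 Elm Ave → 17 Elm Ave
item=G: shipping_addr=25 Main St → 25 Main St
item=J: shipping_addr=54 Hill Ln → 54 Hill Ln
item=P: shipping_addr=58 Elm Ave → 58 Elm Ave
item=Q: shipping_addr=43 Elm Ave → 43 Elm Ave
item=R: shipping_addr=6 Elm Ave → 6 Elm Ave
item=S: shipping_addr=26 Main St → 26 Main St
item=U: shipping_addr=NULL, billing_addr=NULL (all NULL) → NULL
item=X: shipping_addr=NULL, billing_addr=NULL (all NULL) → NULL
item=Z: shipping_addr=NULL, billing_addr=34 Elm St → 34 Elm St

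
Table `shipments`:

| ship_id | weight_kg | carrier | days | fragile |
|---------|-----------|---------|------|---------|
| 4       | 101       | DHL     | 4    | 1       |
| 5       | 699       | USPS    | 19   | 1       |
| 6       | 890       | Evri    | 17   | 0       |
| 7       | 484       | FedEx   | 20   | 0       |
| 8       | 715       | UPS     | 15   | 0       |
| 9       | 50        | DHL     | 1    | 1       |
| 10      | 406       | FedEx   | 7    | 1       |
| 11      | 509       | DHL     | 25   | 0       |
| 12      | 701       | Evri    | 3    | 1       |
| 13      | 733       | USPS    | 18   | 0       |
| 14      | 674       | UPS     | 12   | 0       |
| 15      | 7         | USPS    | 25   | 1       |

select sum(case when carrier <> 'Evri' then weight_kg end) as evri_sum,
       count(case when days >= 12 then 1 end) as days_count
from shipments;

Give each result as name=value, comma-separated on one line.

evri_sum=4378, days_count=8

[evri_sum: carrier <> 'Evri']
ship_id=4: ✓ → 101
ship_id=5: ✓ → 699
ship_id=6: ✗
ship_id=7: ✓ → 484
ship_id=8: ✓ → 715
ship_id=9: ✓ → 50
ship_id=10: ✓ → 406
ship_id=11: ✓ → 509
ship_id=12: ✗
ship_id=13: ✓ → 733
ship_id=14: ✓ → 674
ship_id=15: ✓ → 7
evri_sum = 101 + 699 + 484 + 715 + 50 + 406 + 509 + 733 + 674 + 7 = 4378
—
[days_count: days >= 12]
ship_id=4: ✗
ship_id=5: ✓ → 1
ship_id=6: ✓ → 1
ship_id=7: ✓ → 1
ship_id=8: ✓ → 1
ship_id=9: ✗
ship_id=10: ✗
ship_id=11: ✓ → 1
ship_id=12: ✗
ship_id=13: ✓ → 1
ship_id=14: ✓ → 1
ship_id=15: ✓ → 1
days_count = COUNT(1, 1, 1, 1, 1, 1, 1, 1) = 8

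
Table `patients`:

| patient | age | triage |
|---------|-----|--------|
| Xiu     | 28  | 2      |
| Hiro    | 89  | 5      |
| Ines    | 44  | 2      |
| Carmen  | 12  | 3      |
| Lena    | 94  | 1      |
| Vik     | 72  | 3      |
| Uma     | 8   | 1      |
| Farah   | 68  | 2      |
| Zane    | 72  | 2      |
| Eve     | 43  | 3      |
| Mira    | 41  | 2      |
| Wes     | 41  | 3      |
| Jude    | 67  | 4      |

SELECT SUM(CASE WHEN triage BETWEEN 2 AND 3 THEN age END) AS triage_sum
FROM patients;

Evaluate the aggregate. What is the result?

421

patient=Xiu: ✓ → 28
patient=Hiro: ✗
patient=Ines: ✓ → 44
patient=Carmen: ✓ → 12
patient=Lena: ✗
patient=Vik: ✓ → 72
patient=Uma: ✗
patient=Farah: ✓ → 68
patient=Zane: ✓ → 72
patient=Eve: ✓ → 43
patient=Mira: ✓ → 41
patient=Wes: ✓ → 41
patient=Jude: ✗
triage_sum = 28 + 44 + 12 + 72 + 68 + 72 + 43 + 41 + 41 = 421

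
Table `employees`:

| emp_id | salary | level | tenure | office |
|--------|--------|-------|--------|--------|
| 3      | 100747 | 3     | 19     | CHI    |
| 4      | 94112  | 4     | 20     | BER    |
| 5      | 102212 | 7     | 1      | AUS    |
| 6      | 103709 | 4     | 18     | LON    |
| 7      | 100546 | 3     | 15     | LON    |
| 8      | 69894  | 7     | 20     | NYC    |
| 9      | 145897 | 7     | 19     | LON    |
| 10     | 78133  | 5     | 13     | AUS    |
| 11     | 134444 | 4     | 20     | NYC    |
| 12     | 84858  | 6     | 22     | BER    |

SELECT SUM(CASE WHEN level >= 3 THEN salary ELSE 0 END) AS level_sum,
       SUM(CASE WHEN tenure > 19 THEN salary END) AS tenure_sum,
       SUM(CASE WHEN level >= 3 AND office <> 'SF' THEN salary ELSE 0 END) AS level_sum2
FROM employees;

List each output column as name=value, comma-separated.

[level_sum: level >= 3]
emp_id=3: ✓ → 100747
emp_id=4: ✓ → 94112
emp_id=5: ✓ → 102212
emp_id=6: ✓ → 103709
emp_id=7: ✓ → 100546
emp_id=8: ✓ → 69894
emp_id=9: ✓ → 145897
emp_id=10: ✓ → 78133
emp_id=11: ✓ → 134444
emp_id=12: ✓ → 84858
level_sum = 100747 + 94112 + 102212 + 103709 + 100546 + 69894 + 145897 + 78133 + 134444 + 84858 = 1014552
—
[tenure_sum: tenure > 19]
emp_id=3: ✗
emp_id=4: ✓ → 94112
emp_id=5: ✗
emp_id=6: ✗
emp_id=7: ✗
emp_id=8: ✓ → 69894
emp_id=9: ✗
emp_id=10: ✗
emp_id=11: ✓ → 134444
emp_id=12: ✓ → 84858
tenure_sum = 94112 + 69894 + 134444 + 84858 = 383308
—
[level_sum2: level >= 3 AND office <> 'SF']
emp_id=3: ✓ → 100747
emp_id=4: ✓ → 94112
emp_id=5: ✓ → 102212
emp_id=6: ✓ → 103709
emp_id=7: ✓ → 100546
emp_id=8: ✓ → 69894
emp_id=9: ✓ → 145897
emp_id=10: ✓ → 78133
emp_id=11: ✓ → 134444
emp_id=12: ✓ → 84858
level_sum2 = 100747 + 94112 + 102212 + 103709 + 100546 + 69894 + 145897 + 78133 + 134444 + 84858 = 1014552

level_sum=1014552, tenure_sum=383308, level_sum2=1014552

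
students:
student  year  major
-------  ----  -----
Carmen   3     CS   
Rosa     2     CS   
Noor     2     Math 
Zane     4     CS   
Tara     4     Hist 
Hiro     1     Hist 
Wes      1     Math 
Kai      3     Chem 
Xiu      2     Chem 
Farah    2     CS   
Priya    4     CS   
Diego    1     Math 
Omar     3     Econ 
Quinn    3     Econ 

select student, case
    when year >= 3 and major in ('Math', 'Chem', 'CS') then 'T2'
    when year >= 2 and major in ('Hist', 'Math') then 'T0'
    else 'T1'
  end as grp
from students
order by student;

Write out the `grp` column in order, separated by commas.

T2, T1, T1, T1, T2, T0, T1, T2, T1, T1, T0, T1, T1, T2

student=Carmen: year >= 3 and major in ('Math', 'Chem', 'CS') → T2
student=Diego: ELSE → T1
student=Farah: ELSE → T1
student=Hiro: ELSE → T1
student=Kai: year >= 3 and major in ('Math', 'Chem', 'CS') → T2
student=Noor: year >= 2 and major in ('Hist', 'Math') → T0
student=Omar: ELSE → T1
student=Priya: year >= 3 and major in ('Math', 'Chem', 'CS') → T2
student=Quinn: ELSE → T1
student=Rosa: ELSE → T1
student=Tara: year >= 2 and major in ('Hist', 'Math') → T0
student=Wes: ELSE → T1
student=Xiu: ELSE → T1
student=Zane: year >= 3 and major in ('Math', 'Chem', 'CS') → T2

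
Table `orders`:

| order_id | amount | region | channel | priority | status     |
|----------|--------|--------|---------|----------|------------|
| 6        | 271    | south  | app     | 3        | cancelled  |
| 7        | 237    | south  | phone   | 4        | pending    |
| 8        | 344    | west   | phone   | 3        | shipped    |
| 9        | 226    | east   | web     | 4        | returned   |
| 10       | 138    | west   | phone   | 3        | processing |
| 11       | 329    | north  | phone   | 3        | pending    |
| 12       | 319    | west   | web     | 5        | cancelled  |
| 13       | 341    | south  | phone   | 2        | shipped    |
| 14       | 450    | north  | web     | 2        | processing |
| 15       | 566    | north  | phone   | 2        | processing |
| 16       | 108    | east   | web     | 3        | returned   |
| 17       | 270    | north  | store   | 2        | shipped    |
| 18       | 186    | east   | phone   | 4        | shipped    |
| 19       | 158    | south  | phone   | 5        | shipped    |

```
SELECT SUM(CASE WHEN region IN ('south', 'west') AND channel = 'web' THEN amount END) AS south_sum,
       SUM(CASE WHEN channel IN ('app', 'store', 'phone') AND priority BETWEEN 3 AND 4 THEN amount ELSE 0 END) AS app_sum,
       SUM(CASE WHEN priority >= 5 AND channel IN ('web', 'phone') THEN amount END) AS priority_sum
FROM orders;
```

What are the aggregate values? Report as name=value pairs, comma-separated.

[south_sum: region IN ('south', 'west') AND channel = 'web']
order_id=6: ✗
order_id=7: ✗
order_id=8: ✗
order_id=9: ✗
order_id=10: ✗
order_id=11: ✗
order_id=12: ✓ → 319
order_id=13: ✗
order_id=14: ✗
order_id=15: ✗
order_id=16: ✗
order_id=17: ✗
order_id=18: ✗
order_id=19: ✗
south_sum = 319
—
[app_sum: channel IN ('app', 'store', 'phone') AND priority BETWEEN 3 AND 4]
order_id=6: ✓ → 271
order_id=7: ✓ → 237
order_id=8: ✓ → 344
order_id=9: ✗
order_id=10: ✓ → 138
order_id=11: ✓ → 329
order_id=12: ✗
order_id=13: ✗
order_id=14: ✗
order_id=15: ✗
order_id=16: ✗
order_id=17: ✗
order_id=18: ✓ → 186
order_id=19: ✗
app_sum = 271 + 237 + 344 + 138 + 329 + 186 = 1505
—
[priority_sum: priority >= 5 AND channel IN ('web', 'phone')]
order_id=6: ✗
order_id=7: ✗
order_id=8: ✗
order_id=9: ✗
order_id=10: ✗
order_id=11: ✗
order_id=12: ✓ → 319
order_id=13: ✗
order_id=14: ✗
order_id=15: ✗
order_id=16: ✗
order_id=17: ✗
order_id=18: ✗
order_id=19: ✓ → 158
priority_sum = 319 + 158 = 477

south_sum=319, app_sum=1505, priority_sum=477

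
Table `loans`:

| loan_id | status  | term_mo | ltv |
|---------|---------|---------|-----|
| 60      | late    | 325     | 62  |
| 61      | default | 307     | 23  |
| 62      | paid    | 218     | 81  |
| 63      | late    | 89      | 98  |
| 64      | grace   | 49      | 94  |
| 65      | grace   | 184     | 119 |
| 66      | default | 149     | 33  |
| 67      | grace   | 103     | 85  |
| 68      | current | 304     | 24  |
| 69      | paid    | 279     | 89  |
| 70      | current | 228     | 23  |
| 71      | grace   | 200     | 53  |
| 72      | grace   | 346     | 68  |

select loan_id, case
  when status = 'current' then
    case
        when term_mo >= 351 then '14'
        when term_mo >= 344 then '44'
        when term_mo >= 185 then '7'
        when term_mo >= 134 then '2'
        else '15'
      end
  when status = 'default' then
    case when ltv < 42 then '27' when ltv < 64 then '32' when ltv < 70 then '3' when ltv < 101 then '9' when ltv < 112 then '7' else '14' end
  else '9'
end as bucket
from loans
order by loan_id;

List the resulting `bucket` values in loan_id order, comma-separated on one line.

loan_id=60: status='late' → outer ELSE → 9
loan_id=61: status='default' → inner[ltv < 42] → 27
loan_id=62: status='paid' → outer ELSE → 9
loan_id=63: status='late' → outer ELSE → 9
loan_id=64: status='grace' → outer ELSE → 9
loan_id=65: status='grace' → outer ELSE → 9
loan_id=66: status='default' → inner[ltv < 42] → 27
loan_id=67: status='grace' → outer ELSE → 9
loan_id=68: status='current' → inner[term_mo >= 185] → 7
loan_id=69: status='paid' → outer ELSE → 9
loan_id=70: status='current' → inner[term_mo >= 185] → 7
loan_id=71: status='grace' → outer ELSE → 9
loan_id=72: status='grace' → outer ELSE → 9

9, 27, 9, 9, 9, 9, 27, 9, 7, 9, 7, 9, 9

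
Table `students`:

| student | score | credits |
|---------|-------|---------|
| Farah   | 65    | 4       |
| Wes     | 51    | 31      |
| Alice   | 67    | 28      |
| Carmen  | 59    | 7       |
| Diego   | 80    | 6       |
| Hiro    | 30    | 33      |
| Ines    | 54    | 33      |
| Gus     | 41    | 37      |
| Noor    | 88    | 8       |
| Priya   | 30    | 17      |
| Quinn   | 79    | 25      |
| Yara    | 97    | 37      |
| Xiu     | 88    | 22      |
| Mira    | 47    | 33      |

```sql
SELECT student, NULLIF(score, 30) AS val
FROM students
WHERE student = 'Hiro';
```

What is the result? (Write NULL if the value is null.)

student = Hiro: score=30, credits=33.
score=30 vs 30: equal → NULL

NULL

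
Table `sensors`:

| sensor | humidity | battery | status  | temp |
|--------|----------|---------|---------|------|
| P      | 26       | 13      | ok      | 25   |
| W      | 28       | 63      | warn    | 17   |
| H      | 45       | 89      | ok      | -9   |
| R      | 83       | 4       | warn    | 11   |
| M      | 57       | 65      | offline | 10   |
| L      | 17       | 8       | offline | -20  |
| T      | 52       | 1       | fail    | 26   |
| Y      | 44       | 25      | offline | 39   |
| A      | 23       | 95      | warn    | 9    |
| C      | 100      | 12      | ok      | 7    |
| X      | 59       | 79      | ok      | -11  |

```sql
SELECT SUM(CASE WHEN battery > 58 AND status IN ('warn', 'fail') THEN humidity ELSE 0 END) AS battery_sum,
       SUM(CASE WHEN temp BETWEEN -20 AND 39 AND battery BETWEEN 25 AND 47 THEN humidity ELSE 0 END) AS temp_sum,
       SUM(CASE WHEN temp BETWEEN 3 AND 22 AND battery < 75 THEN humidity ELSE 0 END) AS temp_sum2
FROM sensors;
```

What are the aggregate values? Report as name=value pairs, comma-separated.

battery_sum=51, temp_sum=44, temp_sum2=268

[battery_sum: battery > 58 AND status IN ('warn', 'fail')]
sensor=P: ✗
sensor=W: ✓ → 28
sensor=H: ✗
sensor=R: ✗
sensor=M: ✗
sensor=L: ✗
sensor=T: ✗
sensor=Y: ✗
sensor=A: ✓ → 23
sensor=C: ✗
sensor=X: ✗
battery_sum = 28 + 23 = 51
—
[temp_sum: temp BETWEEN -20 AND 39 AND battery BETWEEN 25 AND 47]
sensor=P: ✗
sensor=W: ✗
sensor=H: ✗
sensor=R: ✗
sensor=M: ✗
sensor=L: ✗
sensor=T: ✗
sensor=Y: ✓ → 44
sensor=A: ✗
sensor=C: ✗
sensor=X: ✗
temp_sum = 44
—
[temp_sum2: temp BETWEEN 3 AND 22 AND battery < 75]
sensor=P: ✗
sensor=W: ✓ → 28
sensor=H: ✗
sensor=R: ✓ → 83
sensor=M: ✓ → 57
sensor=L: ✗
sensor=T: ✗
sensor=Y: ✗
sensor=A: ✗
sensor=C: ✓ → 100
sensor=X: ✗
temp_sum2 = 28 + 83 + 57 + 100 = 268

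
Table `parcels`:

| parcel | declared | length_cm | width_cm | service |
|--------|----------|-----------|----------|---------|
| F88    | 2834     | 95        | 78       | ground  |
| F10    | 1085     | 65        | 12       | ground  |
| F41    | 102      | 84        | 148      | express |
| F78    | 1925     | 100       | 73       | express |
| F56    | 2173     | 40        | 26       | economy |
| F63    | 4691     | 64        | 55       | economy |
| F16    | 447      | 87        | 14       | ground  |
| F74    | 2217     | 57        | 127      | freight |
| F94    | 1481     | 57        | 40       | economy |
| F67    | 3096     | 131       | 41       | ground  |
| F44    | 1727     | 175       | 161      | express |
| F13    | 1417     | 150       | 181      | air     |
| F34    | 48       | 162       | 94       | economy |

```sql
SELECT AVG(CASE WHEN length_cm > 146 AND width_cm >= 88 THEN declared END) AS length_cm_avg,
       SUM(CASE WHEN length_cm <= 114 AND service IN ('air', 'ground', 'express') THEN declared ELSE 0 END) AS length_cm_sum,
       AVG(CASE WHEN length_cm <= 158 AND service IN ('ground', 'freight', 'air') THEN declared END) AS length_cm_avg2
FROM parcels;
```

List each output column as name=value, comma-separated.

[length_cm_avg: length_cm > 146 AND width_cm >= 88]
parcel=F88: ✗
parcel=F10: ✗
parcel=F41: ✗
parcel=F78: ✗
parcel=F56: ✗
parcel=F63: ✗
parcel=F16: ✗
parcel=F74: ✗
parcel=F94: ✗
parcel=F67: ✗
parcel=F44: ✓ → 1727
parcel=F13: ✓ → 1417
parcel=F34: ✓ → 48
length_cm_avg = (1727 + 1417 + 48) / 3 = 1064
—
[length_cm_sum: length_cm <= 114 AND service IN ('air', 'ground', 'express')]
parcel=F88: ✓ → 2834
parcel=F10: ✓ → 1085
parcel=F41: ✓ → 102
parcel=F78: ✓ → 1925
parcel=F56: ✗
parcel=F63: ✗
parcel=F16: ✓ → 447
parcel=F74: ✗
parcel=F94: ✗
parcel=F67: ✗
parcel=F44: ✗
parcel=F13: ✗
parcel=F34: ✗
length_cm_sum = 2834 + 1085 + 102 + 1925 + 447 = 6393
—
[length_cm_avg2: length_cm <= 158 AND service IN ('ground', 'freight', 'air')]
parcel=F88: ✓ → 2834
parcel=F10: ✓ → 1085
parcel=F41: ✗
parcel=F78: ✗
parcel=F56: ✗
parcel=F63: ✗
parcel=F16: ✓ → 447
parcel=F74: ✓ → 2217
parcel=F94: ✗
parcel=F67: ✓ → 3096
parcel=F44: ✗
parcel=F13: ✓ → 1417
parcel=F34: ✗
length_cm_avg2 = (2834 + 1085 + 447 + 2217 + 3096 + 1417) / 6 = 1849.3333333333

length_cm_avg=1064, length_cm_sum=6393, length_cm_avg2=1849.3333333333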